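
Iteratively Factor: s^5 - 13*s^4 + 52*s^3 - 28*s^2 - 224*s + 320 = (s - 5)*(s^4 - 8*s^3 + 12*s^2 + 32*s - 64) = (s - 5)*(s - 2)*(s^3 - 6*s^2 + 32) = (s - 5)*(s - 4)*(s - 2)*(s^2 - 2*s - 8) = (s - 5)*(s - 4)*(s - 2)*(s + 2)*(s - 4)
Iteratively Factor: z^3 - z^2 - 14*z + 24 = (z - 3)*(z^2 + 2*z - 8) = (z - 3)*(z - 2)*(z + 4)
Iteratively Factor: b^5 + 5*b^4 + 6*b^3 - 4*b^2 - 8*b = (b + 2)*(b^4 + 3*b^3 - 4*b) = (b - 1)*(b + 2)*(b^3 + 4*b^2 + 4*b) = (b - 1)*(b + 2)^2*(b^2 + 2*b) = b*(b - 1)*(b + 2)^2*(b + 2)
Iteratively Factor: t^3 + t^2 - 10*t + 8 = (t - 1)*(t^2 + 2*t - 8) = (t - 2)*(t - 1)*(t + 4)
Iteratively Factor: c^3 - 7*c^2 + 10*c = (c)*(c^2 - 7*c + 10) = c*(c - 2)*(c - 5)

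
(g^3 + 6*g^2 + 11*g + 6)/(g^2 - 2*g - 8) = (g^2 + 4*g + 3)/(g - 4)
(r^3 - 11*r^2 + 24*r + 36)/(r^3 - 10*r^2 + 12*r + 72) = (r + 1)/(r + 2)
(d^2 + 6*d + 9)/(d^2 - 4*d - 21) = (d + 3)/(d - 7)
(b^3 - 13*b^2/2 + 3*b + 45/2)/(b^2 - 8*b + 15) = b + 3/2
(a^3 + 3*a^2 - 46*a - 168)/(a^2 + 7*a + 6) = (a^2 - 3*a - 28)/(a + 1)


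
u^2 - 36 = (u - 6)*(u + 6)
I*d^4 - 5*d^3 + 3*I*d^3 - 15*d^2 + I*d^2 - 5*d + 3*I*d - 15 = (d + 3)*(d + I)*(d + 5*I)*(I*d + 1)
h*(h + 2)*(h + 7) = h^3 + 9*h^2 + 14*h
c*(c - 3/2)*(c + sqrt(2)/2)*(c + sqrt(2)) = c^4 - 3*c^3/2 + 3*sqrt(2)*c^3/2 - 9*sqrt(2)*c^2/4 + c^2 - 3*c/2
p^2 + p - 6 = (p - 2)*(p + 3)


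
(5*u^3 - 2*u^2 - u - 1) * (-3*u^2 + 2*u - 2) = -15*u^5 + 16*u^4 - 11*u^3 + 5*u^2 + 2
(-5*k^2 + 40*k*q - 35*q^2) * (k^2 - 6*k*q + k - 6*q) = -5*k^4 + 70*k^3*q - 5*k^3 - 275*k^2*q^2 + 70*k^2*q + 210*k*q^3 - 275*k*q^2 + 210*q^3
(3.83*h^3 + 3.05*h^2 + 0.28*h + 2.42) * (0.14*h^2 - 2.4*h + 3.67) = 0.5362*h^5 - 8.765*h^4 + 6.7753*h^3 + 10.8603*h^2 - 4.7804*h + 8.8814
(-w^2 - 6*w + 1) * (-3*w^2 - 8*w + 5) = 3*w^4 + 26*w^3 + 40*w^2 - 38*w + 5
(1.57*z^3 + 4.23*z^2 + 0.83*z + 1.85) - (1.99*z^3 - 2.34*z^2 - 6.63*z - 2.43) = -0.42*z^3 + 6.57*z^2 + 7.46*z + 4.28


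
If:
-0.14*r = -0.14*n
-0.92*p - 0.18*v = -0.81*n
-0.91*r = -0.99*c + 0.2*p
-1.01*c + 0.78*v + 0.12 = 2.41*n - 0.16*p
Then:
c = 0.21665351069405*v + 0.0389815586641508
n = 0.233514829403664*v + 0.0355328298952247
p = 0.00994240414887793*v + 0.0312843393642739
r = 0.233514829403664*v + 0.0355328298952247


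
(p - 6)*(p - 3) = p^2 - 9*p + 18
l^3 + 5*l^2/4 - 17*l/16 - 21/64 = (l - 3/4)*(l + 1/4)*(l + 7/4)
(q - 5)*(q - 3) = q^2 - 8*q + 15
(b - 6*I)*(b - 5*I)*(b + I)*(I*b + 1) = I*b^4 + 11*b^3 - 29*I*b^2 + 11*b - 30*I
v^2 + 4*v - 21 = (v - 3)*(v + 7)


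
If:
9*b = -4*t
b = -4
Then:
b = -4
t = 9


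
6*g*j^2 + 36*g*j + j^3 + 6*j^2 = j*(6*g + j)*(j + 6)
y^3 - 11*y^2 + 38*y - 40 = (y - 5)*(y - 4)*(y - 2)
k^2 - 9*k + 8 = (k - 8)*(k - 1)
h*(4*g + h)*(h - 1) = 4*g*h^2 - 4*g*h + h^3 - h^2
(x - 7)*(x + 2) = x^2 - 5*x - 14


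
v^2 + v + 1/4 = (v + 1/2)^2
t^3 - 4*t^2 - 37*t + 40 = (t - 8)*(t - 1)*(t + 5)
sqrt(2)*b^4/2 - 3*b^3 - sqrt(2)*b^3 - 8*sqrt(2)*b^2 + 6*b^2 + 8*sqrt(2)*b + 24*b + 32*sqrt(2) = (b - 4)*(b - 4*sqrt(2))*(b + sqrt(2))*(sqrt(2)*b/2 + sqrt(2))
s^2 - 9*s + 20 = (s - 5)*(s - 4)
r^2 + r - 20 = (r - 4)*(r + 5)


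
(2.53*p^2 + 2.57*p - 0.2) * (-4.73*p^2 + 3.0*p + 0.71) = -11.9669*p^4 - 4.5661*p^3 + 10.4523*p^2 + 1.2247*p - 0.142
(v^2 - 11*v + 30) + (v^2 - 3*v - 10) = 2*v^2 - 14*v + 20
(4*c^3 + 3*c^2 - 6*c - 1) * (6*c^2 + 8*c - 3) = 24*c^5 + 50*c^4 - 24*c^3 - 63*c^2 + 10*c + 3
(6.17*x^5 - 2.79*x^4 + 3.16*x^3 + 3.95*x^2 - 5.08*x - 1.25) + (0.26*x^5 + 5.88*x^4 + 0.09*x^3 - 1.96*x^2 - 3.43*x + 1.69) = 6.43*x^5 + 3.09*x^4 + 3.25*x^3 + 1.99*x^2 - 8.51*x + 0.44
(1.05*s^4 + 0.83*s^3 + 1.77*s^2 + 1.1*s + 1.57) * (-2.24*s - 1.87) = -2.352*s^5 - 3.8227*s^4 - 5.5169*s^3 - 5.7739*s^2 - 5.5738*s - 2.9359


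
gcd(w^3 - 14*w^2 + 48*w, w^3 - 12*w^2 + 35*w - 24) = w - 8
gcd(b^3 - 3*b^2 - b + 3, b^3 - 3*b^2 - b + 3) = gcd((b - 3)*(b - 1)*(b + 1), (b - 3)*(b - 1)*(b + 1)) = b^3 - 3*b^2 - b + 3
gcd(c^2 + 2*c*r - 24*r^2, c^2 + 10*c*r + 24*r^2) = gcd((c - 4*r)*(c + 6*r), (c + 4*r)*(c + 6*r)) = c + 6*r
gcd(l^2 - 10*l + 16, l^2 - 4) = l - 2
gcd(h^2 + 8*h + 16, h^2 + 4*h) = h + 4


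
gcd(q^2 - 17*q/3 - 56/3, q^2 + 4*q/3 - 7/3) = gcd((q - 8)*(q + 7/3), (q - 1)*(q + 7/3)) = q + 7/3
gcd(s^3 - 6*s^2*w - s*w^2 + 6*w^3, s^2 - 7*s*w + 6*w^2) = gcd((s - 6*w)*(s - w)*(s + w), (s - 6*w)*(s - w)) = s^2 - 7*s*w + 6*w^2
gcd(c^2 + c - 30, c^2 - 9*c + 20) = c - 5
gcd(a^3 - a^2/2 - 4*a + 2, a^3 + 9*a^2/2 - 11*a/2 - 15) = a - 2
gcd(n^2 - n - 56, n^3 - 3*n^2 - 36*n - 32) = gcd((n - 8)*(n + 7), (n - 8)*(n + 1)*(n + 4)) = n - 8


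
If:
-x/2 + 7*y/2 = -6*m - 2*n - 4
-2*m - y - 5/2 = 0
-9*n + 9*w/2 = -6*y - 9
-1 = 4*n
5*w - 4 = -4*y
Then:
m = 59/32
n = -1/4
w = 23/4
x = -227/16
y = -99/16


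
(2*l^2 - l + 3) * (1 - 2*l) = -4*l^3 + 4*l^2 - 7*l + 3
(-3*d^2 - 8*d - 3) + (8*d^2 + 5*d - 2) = 5*d^2 - 3*d - 5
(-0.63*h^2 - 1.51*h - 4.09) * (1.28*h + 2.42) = -0.8064*h^3 - 3.4574*h^2 - 8.8894*h - 9.8978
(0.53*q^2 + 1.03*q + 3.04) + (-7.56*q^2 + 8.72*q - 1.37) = -7.03*q^2 + 9.75*q + 1.67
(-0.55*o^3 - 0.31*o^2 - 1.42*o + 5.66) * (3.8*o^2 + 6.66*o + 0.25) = -2.09*o^5 - 4.841*o^4 - 7.5981*o^3 + 11.9733*o^2 + 37.3406*o + 1.415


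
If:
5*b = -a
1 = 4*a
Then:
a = 1/4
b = -1/20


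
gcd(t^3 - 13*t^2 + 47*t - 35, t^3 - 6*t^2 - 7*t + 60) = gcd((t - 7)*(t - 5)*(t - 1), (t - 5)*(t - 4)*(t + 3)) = t - 5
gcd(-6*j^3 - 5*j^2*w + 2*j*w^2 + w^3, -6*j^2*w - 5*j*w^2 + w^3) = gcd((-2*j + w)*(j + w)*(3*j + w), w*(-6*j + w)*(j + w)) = j + w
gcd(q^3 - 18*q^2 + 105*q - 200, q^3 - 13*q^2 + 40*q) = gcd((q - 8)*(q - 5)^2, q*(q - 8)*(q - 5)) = q^2 - 13*q + 40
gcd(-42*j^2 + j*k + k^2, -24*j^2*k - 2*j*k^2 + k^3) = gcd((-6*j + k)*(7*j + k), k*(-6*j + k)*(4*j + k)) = 6*j - k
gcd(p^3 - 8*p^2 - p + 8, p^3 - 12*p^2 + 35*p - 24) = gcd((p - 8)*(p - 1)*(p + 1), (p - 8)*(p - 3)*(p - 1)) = p^2 - 9*p + 8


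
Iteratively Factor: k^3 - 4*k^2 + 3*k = (k - 1)*(k^2 - 3*k) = (k - 3)*(k - 1)*(k)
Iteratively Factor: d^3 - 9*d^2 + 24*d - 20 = (d - 2)*(d^2 - 7*d + 10) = (d - 2)^2*(d - 5)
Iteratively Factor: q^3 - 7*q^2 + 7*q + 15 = (q - 3)*(q^2 - 4*q - 5) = (q - 3)*(q + 1)*(q - 5)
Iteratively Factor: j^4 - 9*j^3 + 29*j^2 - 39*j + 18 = (j - 3)*(j^3 - 6*j^2 + 11*j - 6) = (j - 3)*(j - 2)*(j^2 - 4*j + 3) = (j - 3)^2*(j - 2)*(j - 1)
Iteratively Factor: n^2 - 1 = (n + 1)*(n - 1)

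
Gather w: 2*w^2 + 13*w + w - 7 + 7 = 2*w^2 + 14*w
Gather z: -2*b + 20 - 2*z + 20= -2*b - 2*z + 40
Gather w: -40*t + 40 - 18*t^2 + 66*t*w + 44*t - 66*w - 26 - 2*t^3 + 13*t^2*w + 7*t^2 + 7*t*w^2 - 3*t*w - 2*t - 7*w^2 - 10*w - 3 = -2*t^3 - 11*t^2 + 2*t + w^2*(7*t - 7) + w*(13*t^2 + 63*t - 76) + 11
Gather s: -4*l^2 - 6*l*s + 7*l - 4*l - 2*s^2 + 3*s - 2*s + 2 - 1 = -4*l^2 + 3*l - 2*s^2 + s*(1 - 6*l) + 1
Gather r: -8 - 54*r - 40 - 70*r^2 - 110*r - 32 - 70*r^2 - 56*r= -140*r^2 - 220*r - 80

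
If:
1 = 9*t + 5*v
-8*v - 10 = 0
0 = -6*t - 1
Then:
No Solution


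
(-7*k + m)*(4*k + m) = -28*k^2 - 3*k*m + m^2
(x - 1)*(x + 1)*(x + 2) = x^3 + 2*x^2 - x - 2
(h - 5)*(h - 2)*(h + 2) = h^3 - 5*h^2 - 4*h + 20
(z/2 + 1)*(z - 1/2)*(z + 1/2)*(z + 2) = z^4/2 + 2*z^3 + 15*z^2/8 - z/2 - 1/2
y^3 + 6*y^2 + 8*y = y*(y + 2)*(y + 4)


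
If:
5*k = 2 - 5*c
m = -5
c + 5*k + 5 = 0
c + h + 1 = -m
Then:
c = 7/4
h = 9/4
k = -27/20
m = -5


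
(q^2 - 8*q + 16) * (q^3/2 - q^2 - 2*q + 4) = q^5/2 - 5*q^4 + 14*q^3 + 4*q^2 - 64*q + 64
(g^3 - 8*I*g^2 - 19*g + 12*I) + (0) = g^3 - 8*I*g^2 - 19*g + 12*I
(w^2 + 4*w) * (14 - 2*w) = -2*w^3 + 6*w^2 + 56*w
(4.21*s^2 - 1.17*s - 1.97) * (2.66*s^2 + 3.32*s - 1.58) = 11.1986*s^4 + 10.865*s^3 - 15.7764*s^2 - 4.6918*s + 3.1126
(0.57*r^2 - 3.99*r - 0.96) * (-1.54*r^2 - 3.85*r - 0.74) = -0.8778*r^4 + 3.9501*r^3 + 16.4181*r^2 + 6.6486*r + 0.7104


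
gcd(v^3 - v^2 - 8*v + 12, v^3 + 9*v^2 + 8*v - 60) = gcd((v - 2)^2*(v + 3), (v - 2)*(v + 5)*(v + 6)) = v - 2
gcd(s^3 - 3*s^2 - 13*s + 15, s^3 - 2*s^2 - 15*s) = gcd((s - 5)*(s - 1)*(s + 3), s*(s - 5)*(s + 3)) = s^2 - 2*s - 15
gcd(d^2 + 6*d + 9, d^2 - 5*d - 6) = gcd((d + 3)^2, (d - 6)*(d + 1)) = 1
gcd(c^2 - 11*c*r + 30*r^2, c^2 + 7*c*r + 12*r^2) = 1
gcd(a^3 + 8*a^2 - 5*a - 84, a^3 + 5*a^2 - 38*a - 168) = a^2 + 11*a + 28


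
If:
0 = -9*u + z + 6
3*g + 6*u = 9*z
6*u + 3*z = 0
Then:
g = -48/11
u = 6/11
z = -12/11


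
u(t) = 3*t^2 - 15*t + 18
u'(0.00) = -15.00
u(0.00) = 18.00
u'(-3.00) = -33.00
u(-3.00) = 90.00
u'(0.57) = -11.58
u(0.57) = 10.42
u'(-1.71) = -25.26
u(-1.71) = 52.42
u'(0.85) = -9.90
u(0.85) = 7.42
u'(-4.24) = -40.44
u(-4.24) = 135.53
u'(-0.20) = -16.20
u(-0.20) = 21.12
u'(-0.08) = -15.48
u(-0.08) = 19.22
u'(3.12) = 3.72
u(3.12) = 0.40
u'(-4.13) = -39.78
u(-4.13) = 131.12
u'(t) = 6*t - 15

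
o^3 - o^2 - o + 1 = (o - 1)^2*(o + 1)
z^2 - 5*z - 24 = (z - 8)*(z + 3)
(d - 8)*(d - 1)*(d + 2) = d^3 - 7*d^2 - 10*d + 16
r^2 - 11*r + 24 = (r - 8)*(r - 3)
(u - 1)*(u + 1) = u^2 - 1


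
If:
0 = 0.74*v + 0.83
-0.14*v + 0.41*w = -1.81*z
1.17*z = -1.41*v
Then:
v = -1.12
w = -6.35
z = 1.35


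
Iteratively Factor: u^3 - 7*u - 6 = (u - 3)*(u^2 + 3*u + 2) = (u - 3)*(u + 1)*(u + 2)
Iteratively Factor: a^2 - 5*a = (a - 5)*(a)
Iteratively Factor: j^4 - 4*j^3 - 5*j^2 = (j + 1)*(j^3 - 5*j^2) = j*(j + 1)*(j^2 - 5*j) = j^2*(j + 1)*(j - 5)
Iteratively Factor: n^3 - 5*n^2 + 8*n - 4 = (n - 1)*(n^2 - 4*n + 4) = (n - 2)*(n - 1)*(n - 2)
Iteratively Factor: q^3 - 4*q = (q - 2)*(q^2 + 2*q) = q*(q - 2)*(q + 2)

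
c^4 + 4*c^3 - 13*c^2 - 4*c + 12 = (c - 2)*(c - 1)*(c + 1)*(c + 6)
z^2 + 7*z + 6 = (z + 1)*(z + 6)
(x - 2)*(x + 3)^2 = x^3 + 4*x^2 - 3*x - 18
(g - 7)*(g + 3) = g^2 - 4*g - 21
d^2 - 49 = (d - 7)*(d + 7)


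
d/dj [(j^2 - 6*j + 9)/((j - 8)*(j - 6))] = 2*(-4*j^2 + 39*j - 81)/(j^4 - 28*j^3 + 292*j^2 - 1344*j + 2304)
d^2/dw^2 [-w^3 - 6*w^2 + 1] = -6*w - 12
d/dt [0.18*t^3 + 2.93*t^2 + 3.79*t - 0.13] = 0.54*t^2 + 5.86*t + 3.79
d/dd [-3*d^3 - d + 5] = -9*d^2 - 1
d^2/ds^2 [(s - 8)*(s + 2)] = 2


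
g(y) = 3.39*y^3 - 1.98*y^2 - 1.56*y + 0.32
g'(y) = 10.17*y^2 - 3.96*y - 1.56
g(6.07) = 676.07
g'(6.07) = 349.12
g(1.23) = 1.71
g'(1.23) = 8.96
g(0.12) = 0.11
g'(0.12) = -1.89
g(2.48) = 35.98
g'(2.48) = 51.17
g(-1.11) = -5.02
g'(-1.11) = 15.37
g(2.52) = 38.07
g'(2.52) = 53.04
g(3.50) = 115.95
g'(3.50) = 109.16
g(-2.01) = -32.07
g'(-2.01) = 47.49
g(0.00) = 0.32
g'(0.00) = -1.56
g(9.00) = 2297.21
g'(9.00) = 786.57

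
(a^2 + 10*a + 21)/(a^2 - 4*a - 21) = (a + 7)/(a - 7)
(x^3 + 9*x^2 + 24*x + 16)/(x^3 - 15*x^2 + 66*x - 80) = (x^3 + 9*x^2 + 24*x + 16)/(x^3 - 15*x^2 + 66*x - 80)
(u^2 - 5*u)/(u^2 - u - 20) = u/(u + 4)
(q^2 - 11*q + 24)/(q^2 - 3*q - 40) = (q - 3)/(q + 5)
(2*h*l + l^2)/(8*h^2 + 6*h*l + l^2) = l/(4*h + l)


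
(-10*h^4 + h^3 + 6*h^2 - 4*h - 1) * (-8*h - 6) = 80*h^5 + 52*h^4 - 54*h^3 - 4*h^2 + 32*h + 6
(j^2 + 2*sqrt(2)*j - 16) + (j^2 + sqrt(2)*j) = 2*j^2 + 3*sqrt(2)*j - 16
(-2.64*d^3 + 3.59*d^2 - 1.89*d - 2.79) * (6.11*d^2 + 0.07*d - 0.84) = -16.1304*d^5 + 21.7501*d^4 - 9.079*d^3 - 20.1948*d^2 + 1.3923*d + 2.3436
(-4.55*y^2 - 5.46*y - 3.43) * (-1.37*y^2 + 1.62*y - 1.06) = 6.2335*y^4 + 0.1092*y^3 + 0.676900000000001*y^2 + 0.231*y + 3.6358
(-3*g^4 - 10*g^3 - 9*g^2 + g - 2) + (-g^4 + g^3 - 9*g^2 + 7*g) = -4*g^4 - 9*g^3 - 18*g^2 + 8*g - 2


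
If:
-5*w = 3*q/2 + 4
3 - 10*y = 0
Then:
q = -10*w/3 - 8/3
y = 3/10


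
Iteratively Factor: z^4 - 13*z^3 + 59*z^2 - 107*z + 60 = (z - 5)*(z^3 - 8*z^2 + 19*z - 12) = (z - 5)*(z - 1)*(z^2 - 7*z + 12) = (z - 5)*(z - 3)*(z - 1)*(z - 4)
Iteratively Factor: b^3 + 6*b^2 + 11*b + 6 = (b + 2)*(b^2 + 4*b + 3) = (b + 1)*(b + 2)*(b + 3)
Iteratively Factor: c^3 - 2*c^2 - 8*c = (c + 2)*(c^2 - 4*c) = (c - 4)*(c + 2)*(c)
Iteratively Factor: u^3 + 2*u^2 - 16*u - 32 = (u + 2)*(u^2 - 16) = (u + 2)*(u + 4)*(u - 4)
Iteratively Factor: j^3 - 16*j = (j - 4)*(j^2 + 4*j) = j*(j - 4)*(j + 4)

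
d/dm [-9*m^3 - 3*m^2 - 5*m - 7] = -27*m^2 - 6*m - 5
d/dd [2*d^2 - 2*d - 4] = 4*d - 2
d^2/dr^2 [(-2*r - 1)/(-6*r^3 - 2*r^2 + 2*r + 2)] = ((2*r + 1)*(9*r^2 + 2*r - 1)^2 + (-18*r^2 - 4*r - (2*r + 1)*(9*r + 1) + 2)*(3*r^3 + r^2 - r - 1))/(3*r^3 + r^2 - r - 1)^3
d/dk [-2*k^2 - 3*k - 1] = -4*k - 3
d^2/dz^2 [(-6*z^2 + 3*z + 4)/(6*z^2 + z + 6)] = 4*(72*z^3 + 540*z^2 - 126*z - 187)/(216*z^6 + 108*z^5 + 666*z^4 + 217*z^3 + 666*z^2 + 108*z + 216)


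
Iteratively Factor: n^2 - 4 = (n + 2)*(n - 2)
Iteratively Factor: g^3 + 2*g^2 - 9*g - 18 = (g + 2)*(g^2 - 9) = (g + 2)*(g + 3)*(g - 3)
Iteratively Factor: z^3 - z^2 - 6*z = (z - 3)*(z^2 + 2*z) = (z - 3)*(z + 2)*(z)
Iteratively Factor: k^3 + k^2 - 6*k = (k)*(k^2 + k - 6) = k*(k - 2)*(k + 3)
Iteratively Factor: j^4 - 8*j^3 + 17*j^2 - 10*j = (j - 1)*(j^3 - 7*j^2 + 10*j) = (j - 5)*(j - 1)*(j^2 - 2*j) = j*(j - 5)*(j - 1)*(j - 2)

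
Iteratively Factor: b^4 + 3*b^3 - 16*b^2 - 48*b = (b)*(b^3 + 3*b^2 - 16*b - 48) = b*(b + 4)*(b^2 - b - 12) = b*(b - 4)*(b + 4)*(b + 3)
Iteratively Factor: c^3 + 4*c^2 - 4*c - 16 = (c + 2)*(c^2 + 2*c - 8) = (c - 2)*(c + 2)*(c + 4)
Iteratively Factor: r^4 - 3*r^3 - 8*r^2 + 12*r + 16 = (r - 4)*(r^3 + r^2 - 4*r - 4) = (r - 4)*(r + 2)*(r^2 - r - 2) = (r - 4)*(r + 1)*(r + 2)*(r - 2)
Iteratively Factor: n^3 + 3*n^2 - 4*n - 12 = (n + 3)*(n^2 - 4) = (n + 2)*(n + 3)*(n - 2)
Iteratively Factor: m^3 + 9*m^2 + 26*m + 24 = (m + 4)*(m^2 + 5*m + 6) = (m + 2)*(m + 4)*(m + 3)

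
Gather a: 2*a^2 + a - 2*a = 2*a^2 - a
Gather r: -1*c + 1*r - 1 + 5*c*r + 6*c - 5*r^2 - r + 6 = 5*c*r + 5*c - 5*r^2 + 5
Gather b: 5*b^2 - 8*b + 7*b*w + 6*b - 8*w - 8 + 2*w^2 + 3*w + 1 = 5*b^2 + b*(7*w - 2) + 2*w^2 - 5*w - 7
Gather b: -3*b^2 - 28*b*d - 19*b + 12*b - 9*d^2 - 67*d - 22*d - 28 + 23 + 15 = -3*b^2 + b*(-28*d - 7) - 9*d^2 - 89*d + 10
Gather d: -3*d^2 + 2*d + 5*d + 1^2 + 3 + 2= -3*d^2 + 7*d + 6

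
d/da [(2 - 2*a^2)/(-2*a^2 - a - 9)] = 2*(a^2 + 22*a + 1)/(4*a^4 + 4*a^3 + 37*a^2 + 18*a + 81)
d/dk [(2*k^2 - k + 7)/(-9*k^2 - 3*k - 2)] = (-15*k^2 + 118*k + 23)/(81*k^4 + 54*k^3 + 45*k^2 + 12*k + 4)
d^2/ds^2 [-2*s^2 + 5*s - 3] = -4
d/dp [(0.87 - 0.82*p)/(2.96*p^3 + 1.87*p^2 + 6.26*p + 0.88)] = (4.8544*p^3 - 6.1922*p^2 - 3.2538*p - 6.1678)/(8.7616*p^6 + 11.0704*p^5 + 40.5561*p^4 + 28.622*p^3 + 42.4788*p^2 + 11.0176*p + 0.7744)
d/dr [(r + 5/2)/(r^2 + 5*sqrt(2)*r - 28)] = (r^2 + 5*sqrt(2)*r - (2*r + 5)*(2*r + 5*sqrt(2))/2 - 28)/(r^2 + 5*sqrt(2)*r - 28)^2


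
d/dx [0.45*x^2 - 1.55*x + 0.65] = 0.9*x - 1.55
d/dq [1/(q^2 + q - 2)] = (-2*q - 1)/(q^2 + q - 2)^2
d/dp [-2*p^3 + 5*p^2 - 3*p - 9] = -6*p^2 + 10*p - 3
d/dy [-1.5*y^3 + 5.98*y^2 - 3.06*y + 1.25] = -4.5*y^2 + 11.96*y - 3.06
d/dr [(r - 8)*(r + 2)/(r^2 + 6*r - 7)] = 6*(2*r^2 + 3*r + 23)/(r^4 + 12*r^3 + 22*r^2 - 84*r + 49)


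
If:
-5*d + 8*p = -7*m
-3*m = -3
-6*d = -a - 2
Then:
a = 48*p/5 + 32/5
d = 8*p/5 + 7/5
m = 1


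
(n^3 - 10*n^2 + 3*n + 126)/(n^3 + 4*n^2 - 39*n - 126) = (n - 7)/(n + 7)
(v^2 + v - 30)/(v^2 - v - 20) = (v + 6)/(v + 4)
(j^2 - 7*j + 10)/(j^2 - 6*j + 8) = (j - 5)/(j - 4)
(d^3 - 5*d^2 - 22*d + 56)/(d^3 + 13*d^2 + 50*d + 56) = (d^2 - 9*d + 14)/(d^2 + 9*d + 14)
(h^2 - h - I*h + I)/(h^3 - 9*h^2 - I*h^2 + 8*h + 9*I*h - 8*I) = 1/(h - 8)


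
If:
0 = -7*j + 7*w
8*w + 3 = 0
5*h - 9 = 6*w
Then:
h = 27/20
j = -3/8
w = -3/8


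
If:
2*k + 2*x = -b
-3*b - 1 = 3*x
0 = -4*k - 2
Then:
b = -5/3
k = -1/2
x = 4/3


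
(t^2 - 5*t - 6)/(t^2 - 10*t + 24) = (t + 1)/(t - 4)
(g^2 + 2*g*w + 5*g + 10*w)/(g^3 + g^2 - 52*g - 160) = (g + 2*w)/(g^2 - 4*g - 32)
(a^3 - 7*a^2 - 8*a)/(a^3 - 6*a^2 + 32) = a*(a^2 - 7*a - 8)/(a^3 - 6*a^2 + 32)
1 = 1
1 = 1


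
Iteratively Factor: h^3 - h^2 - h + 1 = (h - 1)*(h^2 - 1) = (h - 1)^2*(h + 1)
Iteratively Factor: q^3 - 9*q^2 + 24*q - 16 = (q - 4)*(q^2 - 5*q + 4) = (q - 4)^2*(q - 1)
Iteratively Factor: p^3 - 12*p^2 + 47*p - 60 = (p - 3)*(p^2 - 9*p + 20) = (p - 5)*(p - 3)*(p - 4)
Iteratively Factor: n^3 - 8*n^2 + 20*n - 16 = (n - 4)*(n^2 - 4*n + 4) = (n - 4)*(n - 2)*(n - 2)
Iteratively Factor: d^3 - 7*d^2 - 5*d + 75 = (d - 5)*(d^2 - 2*d - 15) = (d - 5)^2*(d + 3)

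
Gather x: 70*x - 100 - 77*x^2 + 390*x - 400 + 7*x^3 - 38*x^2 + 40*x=7*x^3 - 115*x^2 + 500*x - 500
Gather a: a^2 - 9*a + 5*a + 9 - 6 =a^2 - 4*a + 3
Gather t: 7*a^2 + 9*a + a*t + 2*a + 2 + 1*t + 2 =7*a^2 + 11*a + t*(a + 1) + 4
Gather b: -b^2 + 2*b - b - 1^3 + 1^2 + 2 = -b^2 + b + 2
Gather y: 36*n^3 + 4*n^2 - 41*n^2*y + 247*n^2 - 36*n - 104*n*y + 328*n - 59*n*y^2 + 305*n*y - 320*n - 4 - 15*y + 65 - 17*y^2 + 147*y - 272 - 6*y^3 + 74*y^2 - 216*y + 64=36*n^3 + 251*n^2 - 28*n - 6*y^3 + y^2*(57 - 59*n) + y*(-41*n^2 + 201*n - 84) - 147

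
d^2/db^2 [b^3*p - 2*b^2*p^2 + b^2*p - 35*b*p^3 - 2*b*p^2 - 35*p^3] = 2*p*(3*b - 2*p + 1)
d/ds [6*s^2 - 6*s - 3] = 12*s - 6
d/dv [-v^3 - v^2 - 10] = v*(-3*v - 2)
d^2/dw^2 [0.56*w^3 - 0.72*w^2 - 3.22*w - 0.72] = 3.36*w - 1.44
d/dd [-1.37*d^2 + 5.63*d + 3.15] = 5.63 - 2.74*d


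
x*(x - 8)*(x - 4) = x^3 - 12*x^2 + 32*x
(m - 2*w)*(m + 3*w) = m^2 + m*w - 6*w^2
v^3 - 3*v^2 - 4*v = v*(v - 4)*(v + 1)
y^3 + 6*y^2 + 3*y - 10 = (y - 1)*(y + 2)*(y + 5)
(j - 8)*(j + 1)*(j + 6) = j^3 - j^2 - 50*j - 48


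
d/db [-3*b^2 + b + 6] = 1 - 6*b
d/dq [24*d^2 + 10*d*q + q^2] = 10*d + 2*q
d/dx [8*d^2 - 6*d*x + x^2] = -6*d + 2*x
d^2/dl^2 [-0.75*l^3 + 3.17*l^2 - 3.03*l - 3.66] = 6.34 - 4.5*l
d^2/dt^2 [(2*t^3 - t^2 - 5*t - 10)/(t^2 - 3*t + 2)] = 4*(3*t^3 - 30*t^2 + 72*t - 52)/(t^6 - 9*t^5 + 33*t^4 - 63*t^3 + 66*t^2 - 36*t + 8)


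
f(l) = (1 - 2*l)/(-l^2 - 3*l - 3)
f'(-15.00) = -0.01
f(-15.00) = -0.17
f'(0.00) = 1.00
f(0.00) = -0.33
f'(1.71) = 0.05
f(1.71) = 0.22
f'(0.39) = 0.51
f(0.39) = -0.05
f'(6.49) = -0.01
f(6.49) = 0.19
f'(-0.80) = 3.98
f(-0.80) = -2.10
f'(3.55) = -0.01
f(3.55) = 0.23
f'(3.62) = -0.01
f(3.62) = 0.23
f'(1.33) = 0.11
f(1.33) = 0.19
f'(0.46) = 0.45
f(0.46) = -0.02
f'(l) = (1 - 2*l)*(2*l + 3)/(-l^2 - 3*l - 3)^2 - 2/(-l^2 - 3*l - 3)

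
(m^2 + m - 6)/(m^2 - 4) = (m + 3)/(m + 2)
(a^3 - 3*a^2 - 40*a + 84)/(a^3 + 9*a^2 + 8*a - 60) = (a - 7)/(a + 5)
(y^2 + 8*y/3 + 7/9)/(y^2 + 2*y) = (9*y^2 + 24*y + 7)/(9*y*(y + 2))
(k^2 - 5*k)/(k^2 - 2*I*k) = (k - 5)/(k - 2*I)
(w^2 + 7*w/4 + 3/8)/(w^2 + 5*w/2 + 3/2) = (w + 1/4)/(w + 1)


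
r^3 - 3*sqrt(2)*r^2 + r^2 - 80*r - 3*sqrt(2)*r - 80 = (r + 1)*(r - 8*sqrt(2))*(r + 5*sqrt(2))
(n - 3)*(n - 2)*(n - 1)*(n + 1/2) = n^4 - 11*n^3/2 + 8*n^2 - n/2 - 3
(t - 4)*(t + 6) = t^2 + 2*t - 24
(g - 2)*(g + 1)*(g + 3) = g^3 + 2*g^2 - 5*g - 6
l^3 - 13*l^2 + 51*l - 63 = (l - 7)*(l - 3)^2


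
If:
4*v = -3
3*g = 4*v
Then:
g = -1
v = -3/4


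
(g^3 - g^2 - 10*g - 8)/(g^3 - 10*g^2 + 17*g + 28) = (g + 2)/(g - 7)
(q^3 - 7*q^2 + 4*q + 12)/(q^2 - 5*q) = (q^3 - 7*q^2 + 4*q + 12)/(q*(q - 5))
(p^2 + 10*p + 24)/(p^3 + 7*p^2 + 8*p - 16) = (p + 6)/(p^2 + 3*p - 4)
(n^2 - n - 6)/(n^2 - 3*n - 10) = (n - 3)/(n - 5)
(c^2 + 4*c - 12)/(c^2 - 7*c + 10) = (c + 6)/(c - 5)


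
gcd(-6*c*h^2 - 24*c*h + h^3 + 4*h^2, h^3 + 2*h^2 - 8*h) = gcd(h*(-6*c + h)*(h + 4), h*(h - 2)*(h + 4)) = h^2 + 4*h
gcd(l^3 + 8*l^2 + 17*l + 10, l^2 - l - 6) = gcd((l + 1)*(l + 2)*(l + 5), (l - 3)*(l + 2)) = l + 2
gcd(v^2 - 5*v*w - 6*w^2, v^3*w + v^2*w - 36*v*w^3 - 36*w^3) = v - 6*w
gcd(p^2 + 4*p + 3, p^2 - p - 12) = p + 3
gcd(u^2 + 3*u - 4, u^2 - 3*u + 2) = u - 1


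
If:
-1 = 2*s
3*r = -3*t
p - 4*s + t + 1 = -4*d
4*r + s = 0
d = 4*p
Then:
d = -23/34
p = -23/136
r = 1/8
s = -1/2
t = -1/8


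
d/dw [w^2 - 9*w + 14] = 2*w - 9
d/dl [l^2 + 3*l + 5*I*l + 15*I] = 2*l + 3 + 5*I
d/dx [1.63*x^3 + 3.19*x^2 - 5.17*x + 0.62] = 4.89*x^2 + 6.38*x - 5.17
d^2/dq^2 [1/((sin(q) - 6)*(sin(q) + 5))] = (-4*sin(q)^4 + 3*sin(q)^3 - 115*sin(q)^2 + 24*sin(q) + 62)/((sin(q) - 6)^3*(sin(q) + 5)^3)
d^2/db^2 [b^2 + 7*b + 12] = 2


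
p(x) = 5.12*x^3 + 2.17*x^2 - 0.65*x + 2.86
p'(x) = 15.36*x^2 + 4.34*x - 0.65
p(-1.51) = -8.84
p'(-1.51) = 27.82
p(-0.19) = 3.03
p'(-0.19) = -0.92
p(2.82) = 133.10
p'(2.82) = 133.74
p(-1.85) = -20.93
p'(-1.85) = 43.89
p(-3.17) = -136.37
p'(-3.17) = 139.94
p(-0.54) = 3.04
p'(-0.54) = 1.49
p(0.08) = 2.82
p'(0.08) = -0.20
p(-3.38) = -167.86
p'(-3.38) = 160.16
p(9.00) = 3905.26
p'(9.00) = 1282.57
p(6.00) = 1183.00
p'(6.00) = 578.35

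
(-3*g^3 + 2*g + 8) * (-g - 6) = 3*g^4 + 18*g^3 - 2*g^2 - 20*g - 48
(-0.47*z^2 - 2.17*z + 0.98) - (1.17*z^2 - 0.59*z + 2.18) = -1.64*z^2 - 1.58*z - 1.2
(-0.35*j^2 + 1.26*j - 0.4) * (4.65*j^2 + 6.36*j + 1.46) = -1.6275*j^4 + 3.633*j^3 + 5.6426*j^2 - 0.704400000000001*j - 0.584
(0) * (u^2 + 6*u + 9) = 0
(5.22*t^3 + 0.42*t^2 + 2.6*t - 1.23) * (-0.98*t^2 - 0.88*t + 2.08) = -5.1156*t^5 - 5.0052*t^4 + 7.94*t^3 - 0.209*t^2 + 6.4904*t - 2.5584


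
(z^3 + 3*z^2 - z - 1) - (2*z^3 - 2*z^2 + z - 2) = -z^3 + 5*z^2 - 2*z + 1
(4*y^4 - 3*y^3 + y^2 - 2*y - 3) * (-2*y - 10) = -8*y^5 - 34*y^4 + 28*y^3 - 6*y^2 + 26*y + 30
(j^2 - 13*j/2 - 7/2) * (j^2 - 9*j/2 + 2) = j^4 - 11*j^3 + 111*j^2/4 + 11*j/4 - 7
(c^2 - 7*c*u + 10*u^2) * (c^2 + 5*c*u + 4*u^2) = c^4 - 2*c^3*u - 21*c^2*u^2 + 22*c*u^3 + 40*u^4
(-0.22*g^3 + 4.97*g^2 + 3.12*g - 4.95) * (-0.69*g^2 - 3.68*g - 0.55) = 0.1518*g^5 - 2.6197*g^4 - 20.3214*g^3 - 10.7996*g^2 + 16.5*g + 2.7225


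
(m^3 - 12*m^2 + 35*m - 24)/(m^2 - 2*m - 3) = (m^2 - 9*m + 8)/(m + 1)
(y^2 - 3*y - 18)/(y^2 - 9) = (y - 6)/(y - 3)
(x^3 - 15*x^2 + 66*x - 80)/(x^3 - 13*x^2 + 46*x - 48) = (x - 5)/(x - 3)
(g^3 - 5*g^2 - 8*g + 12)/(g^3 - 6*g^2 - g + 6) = (g + 2)/(g + 1)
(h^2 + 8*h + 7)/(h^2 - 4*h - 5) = (h + 7)/(h - 5)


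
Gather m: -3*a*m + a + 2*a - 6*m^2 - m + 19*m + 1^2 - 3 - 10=3*a - 6*m^2 + m*(18 - 3*a) - 12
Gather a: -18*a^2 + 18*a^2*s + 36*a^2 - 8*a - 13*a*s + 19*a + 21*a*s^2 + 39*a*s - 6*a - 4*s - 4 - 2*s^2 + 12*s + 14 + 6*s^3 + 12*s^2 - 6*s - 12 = a^2*(18*s + 18) + a*(21*s^2 + 26*s + 5) + 6*s^3 + 10*s^2 + 2*s - 2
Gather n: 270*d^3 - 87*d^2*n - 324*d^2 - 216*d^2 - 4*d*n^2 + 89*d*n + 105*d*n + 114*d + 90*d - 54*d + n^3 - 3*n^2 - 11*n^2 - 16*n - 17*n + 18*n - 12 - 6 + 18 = 270*d^3 - 540*d^2 + 150*d + n^3 + n^2*(-4*d - 14) + n*(-87*d^2 + 194*d - 15)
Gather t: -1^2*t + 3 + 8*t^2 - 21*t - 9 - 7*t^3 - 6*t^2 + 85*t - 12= -7*t^3 + 2*t^2 + 63*t - 18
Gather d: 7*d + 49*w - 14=7*d + 49*w - 14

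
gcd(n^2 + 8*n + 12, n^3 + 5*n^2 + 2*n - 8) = n + 2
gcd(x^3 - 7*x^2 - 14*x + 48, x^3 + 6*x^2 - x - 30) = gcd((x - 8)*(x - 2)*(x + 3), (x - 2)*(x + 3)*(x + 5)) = x^2 + x - 6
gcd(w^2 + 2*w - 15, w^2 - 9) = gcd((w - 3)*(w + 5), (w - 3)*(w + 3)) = w - 3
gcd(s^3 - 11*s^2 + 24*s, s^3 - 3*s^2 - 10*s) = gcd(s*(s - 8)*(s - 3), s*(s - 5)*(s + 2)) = s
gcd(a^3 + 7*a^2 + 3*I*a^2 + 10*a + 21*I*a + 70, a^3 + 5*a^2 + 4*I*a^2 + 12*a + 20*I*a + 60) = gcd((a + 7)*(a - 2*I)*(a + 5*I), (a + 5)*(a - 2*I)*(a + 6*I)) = a - 2*I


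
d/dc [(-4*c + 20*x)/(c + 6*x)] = -44*x/(c + 6*x)^2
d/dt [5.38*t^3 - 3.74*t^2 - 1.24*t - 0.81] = 16.14*t^2 - 7.48*t - 1.24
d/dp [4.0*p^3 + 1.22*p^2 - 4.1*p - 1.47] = 12.0*p^2 + 2.44*p - 4.1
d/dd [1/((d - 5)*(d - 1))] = 2*(3 - d)/(d^4 - 12*d^3 + 46*d^2 - 60*d + 25)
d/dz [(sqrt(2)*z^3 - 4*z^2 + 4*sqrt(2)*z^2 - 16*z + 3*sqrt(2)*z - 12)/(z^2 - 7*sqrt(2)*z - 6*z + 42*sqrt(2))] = (sqrt(2)*z^4 - 28*z^3 - 12*sqrt(2)*z^3 + sqrt(2)*z^2 + 236*z^2 - 336*sqrt(2)*z + 696*z - 756*sqrt(2) + 180)/(z^4 - 14*sqrt(2)*z^3 - 12*z^3 + 134*z^2 + 168*sqrt(2)*z^2 - 1176*z - 504*sqrt(2)*z + 3528)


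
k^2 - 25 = (k - 5)*(k + 5)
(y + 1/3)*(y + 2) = y^2 + 7*y/3 + 2/3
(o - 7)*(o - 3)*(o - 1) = o^3 - 11*o^2 + 31*o - 21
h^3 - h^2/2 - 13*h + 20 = (h - 5/2)*(h - 2)*(h + 4)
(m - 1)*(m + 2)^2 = m^3 + 3*m^2 - 4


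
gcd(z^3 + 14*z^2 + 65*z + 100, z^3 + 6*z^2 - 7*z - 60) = z^2 + 9*z + 20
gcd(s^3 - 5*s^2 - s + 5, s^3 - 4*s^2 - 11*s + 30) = s - 5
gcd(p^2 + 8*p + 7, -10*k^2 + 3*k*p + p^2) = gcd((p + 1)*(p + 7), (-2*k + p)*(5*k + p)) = 1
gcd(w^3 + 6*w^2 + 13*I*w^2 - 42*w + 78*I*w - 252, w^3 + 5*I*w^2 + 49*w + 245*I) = w + 7*I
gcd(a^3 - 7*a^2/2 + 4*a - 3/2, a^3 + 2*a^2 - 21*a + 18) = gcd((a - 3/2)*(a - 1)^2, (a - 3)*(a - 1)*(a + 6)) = a - 1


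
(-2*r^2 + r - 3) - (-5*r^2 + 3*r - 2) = 3*r^2 - 2*r - 1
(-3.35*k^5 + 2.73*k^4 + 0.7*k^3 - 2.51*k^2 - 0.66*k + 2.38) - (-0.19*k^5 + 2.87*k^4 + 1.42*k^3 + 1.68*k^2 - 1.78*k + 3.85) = -3.16*k^5 - 0.14*k^4 - 0.72*k^3 - 4.19*k^2 + 1.12*k - 1.47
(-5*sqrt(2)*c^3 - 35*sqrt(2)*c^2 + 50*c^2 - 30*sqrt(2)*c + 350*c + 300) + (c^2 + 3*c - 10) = -5*sqrt(2)*c^3 - 35*sqrt(2)*c^2 + 51*c^2 - 30*sqrt(2)*c + 353*c + 290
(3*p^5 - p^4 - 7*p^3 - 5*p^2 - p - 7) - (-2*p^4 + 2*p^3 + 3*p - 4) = 3*p^5 + p^4 - 9*p^3 - 5*p^2 - 4*p - 3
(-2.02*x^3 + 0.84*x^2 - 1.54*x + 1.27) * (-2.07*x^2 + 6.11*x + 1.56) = 4.1814*x^5 - 14.081*x^4 + 5.169*x^3 - 10.7279*x^2 + 5.3573*x + 1.9812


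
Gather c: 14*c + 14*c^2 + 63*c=14*c^2 + 77*c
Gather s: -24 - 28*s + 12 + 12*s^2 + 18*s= 12*s^2 - 10*s - 12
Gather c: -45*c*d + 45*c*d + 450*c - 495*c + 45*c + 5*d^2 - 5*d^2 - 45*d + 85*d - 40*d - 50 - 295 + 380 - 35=0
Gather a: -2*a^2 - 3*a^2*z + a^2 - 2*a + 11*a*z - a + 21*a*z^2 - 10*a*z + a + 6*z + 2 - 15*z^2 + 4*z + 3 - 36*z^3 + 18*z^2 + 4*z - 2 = a^2*(-3*z - 1) + a*(21*z^2 + z - 2) - 36*z^3 + 3*z^2 + 14*z + 3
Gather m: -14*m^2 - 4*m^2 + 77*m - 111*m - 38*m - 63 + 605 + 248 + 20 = -18*m^2 - 72*m + 810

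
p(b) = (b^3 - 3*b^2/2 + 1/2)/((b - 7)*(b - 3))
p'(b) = (3*b^2 - 3*b)/((b - 7)*(b - 3)) - (b^3 - 3*b^2/2 + 1/2)/((b - 7)*(b - 3)^2) - (b^3 - 3*b^2/2 + 1/2)/((b - 7)^2*(b - 3))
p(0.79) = 0.00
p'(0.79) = -0.03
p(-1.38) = -0.14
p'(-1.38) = 0.22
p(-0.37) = 0.01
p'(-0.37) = 0.07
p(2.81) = 13.62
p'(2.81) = 94.11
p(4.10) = -13.86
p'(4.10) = -4.13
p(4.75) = -18.75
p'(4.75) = -11.19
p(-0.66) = -0.02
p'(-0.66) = 0.11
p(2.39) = 1.99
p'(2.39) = 7.23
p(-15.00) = -9.37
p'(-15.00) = 0.87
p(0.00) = 0.02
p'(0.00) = 0.01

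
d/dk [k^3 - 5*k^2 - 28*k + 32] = 3*k^2 - 10*k - 28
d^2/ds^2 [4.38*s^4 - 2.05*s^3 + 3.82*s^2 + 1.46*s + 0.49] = 52.56*s^2 - 12.3*s + 7.64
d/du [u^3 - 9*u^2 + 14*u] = 3*u^2 - 18*u + 14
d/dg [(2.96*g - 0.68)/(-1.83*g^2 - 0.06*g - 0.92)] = (5.4168*g^2 - 2.4888*g - 2.764)/(3.3489*g^4 + 0.2196*g^3 + 3.3708*g^2 + 0.1104*g + 0.8464)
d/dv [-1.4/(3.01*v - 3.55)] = 4.214/(3.01*v - 3.55)^2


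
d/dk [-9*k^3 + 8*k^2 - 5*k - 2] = -27*k^2 + 16*k - 5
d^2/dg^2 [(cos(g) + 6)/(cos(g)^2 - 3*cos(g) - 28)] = (9*sin(g)^4*cos(g) + 27*sin(g)^4 - 660*sin(g)^2 + 607*cos(g)/2 + 30*cos(3*g) - cos(5*g)/2 + 357)/(sin(g)^2 + 3*cos(g) + 27)^3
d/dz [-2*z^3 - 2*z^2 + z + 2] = -6*z^2 - 4*z + 1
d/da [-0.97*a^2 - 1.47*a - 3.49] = -1.94*a - 1.47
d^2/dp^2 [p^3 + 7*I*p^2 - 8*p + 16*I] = 6*p + 14*I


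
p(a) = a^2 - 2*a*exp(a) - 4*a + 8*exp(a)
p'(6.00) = -2412.57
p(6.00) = -1601.72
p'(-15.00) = -34.00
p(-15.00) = 285.00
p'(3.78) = -64.79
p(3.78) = 18.45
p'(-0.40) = -0.24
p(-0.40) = 7.66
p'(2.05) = 14.86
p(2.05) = 26.30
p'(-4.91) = -13.70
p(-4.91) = 43.88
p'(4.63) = -328.94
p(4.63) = -126.25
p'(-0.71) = -1.77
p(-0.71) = 7.98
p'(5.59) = -1379.69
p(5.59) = -842.51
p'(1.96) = 14.69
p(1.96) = 24.97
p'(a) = -2*a*exp(a) + 2*a + 6*exp(a) - 4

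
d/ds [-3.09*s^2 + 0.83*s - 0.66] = 0.83 - 6.18*s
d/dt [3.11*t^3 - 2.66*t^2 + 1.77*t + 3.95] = 9.33*t^2 - 5.32*t + 1.77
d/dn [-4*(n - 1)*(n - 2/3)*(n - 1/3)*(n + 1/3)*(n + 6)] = -20*n^4 - 208*n^3/3 + 340*n^2/3 - 760*n/27 - 112/27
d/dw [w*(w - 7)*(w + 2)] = 3*w^2 - 10*w - 14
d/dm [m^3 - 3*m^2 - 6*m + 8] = 3*m^2 - 6*m - 6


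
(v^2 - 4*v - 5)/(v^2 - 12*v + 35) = (v + 1)/(v - 7)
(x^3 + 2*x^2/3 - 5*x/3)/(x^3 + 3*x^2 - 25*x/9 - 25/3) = 3*x*(x - 1)/(3*x^2 + 4*x - 15)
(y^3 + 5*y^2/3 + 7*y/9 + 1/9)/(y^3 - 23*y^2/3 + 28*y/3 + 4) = (3*y^2 + 4*y + 1)/(3*(y^2 - 8*y + 12))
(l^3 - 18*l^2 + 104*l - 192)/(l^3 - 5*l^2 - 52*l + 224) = (l - 6)/(l + 7)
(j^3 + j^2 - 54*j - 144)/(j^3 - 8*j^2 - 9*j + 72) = (j + 6)/(j - 3)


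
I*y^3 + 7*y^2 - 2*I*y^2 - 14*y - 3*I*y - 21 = (y - 3)*(y - 7*I)*(I*y + I)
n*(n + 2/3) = n^2 + 2*n/3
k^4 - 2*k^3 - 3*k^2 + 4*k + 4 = (k - 2)^2*(k + 1)^2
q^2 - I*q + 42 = (q - 7*I)*(q + 6*I)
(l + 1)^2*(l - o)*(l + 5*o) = l^4 + 4*l^3*o + 2*l^3 - 5*l^2*o^2 + 8*l^2*o + l^2 - 10*l*o^2 + 4*l*o - 5*o^2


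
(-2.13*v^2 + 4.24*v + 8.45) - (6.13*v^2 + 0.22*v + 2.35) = -8.26*v^2 + 4.02*v + 6.1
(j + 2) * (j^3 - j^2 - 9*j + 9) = j^4 + j^3 - 11*j^2 - 9*j + 18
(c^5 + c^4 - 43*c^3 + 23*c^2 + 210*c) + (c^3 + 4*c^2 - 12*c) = c^5 + c^4 - 42*c^3 + 27*c^2 + 198*c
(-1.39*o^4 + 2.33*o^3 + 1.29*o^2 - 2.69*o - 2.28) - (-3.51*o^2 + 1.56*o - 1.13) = -1.39*o^4 + 2.33*o^3 + 4.8*o^2 - 4.25*o - 1.15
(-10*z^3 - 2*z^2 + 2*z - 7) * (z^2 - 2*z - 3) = -10*z^5 + 18*z^4 + 36*z^3 - 5*z^2 + 8*z + 21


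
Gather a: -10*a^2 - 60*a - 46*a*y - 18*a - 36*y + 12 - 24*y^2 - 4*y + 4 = -10*a^2 + a*(-46*y - 78) - 24*y^2 - 40*y + 16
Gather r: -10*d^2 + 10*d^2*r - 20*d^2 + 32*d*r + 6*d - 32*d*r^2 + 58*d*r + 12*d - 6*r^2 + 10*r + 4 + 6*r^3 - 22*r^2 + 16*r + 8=-30*d^2 + 18*d + 6*r^3 + r^2*(-32*d - 28) + r*(10*d^2 + 90*d + 26) + 12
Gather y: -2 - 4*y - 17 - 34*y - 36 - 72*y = -110*y - 55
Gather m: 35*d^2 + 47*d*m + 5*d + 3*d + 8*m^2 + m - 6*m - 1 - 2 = 35*d^2 + 8*d + 8*m^2 + m*(47*d - 5) - 3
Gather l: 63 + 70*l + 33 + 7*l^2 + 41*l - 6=7*l^2 + 111*l + 90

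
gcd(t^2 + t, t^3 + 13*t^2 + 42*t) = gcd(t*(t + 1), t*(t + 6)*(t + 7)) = t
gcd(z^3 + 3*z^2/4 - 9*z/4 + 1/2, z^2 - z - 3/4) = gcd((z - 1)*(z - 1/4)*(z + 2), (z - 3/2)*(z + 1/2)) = 1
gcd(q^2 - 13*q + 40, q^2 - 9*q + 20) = q - 5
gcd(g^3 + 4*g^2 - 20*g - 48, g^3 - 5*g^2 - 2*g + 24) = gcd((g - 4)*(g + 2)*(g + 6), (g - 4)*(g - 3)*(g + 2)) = g^2 - 2*g - 8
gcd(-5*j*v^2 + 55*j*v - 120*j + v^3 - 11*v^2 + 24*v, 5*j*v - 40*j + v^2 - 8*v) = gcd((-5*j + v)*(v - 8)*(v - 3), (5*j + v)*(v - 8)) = v - 8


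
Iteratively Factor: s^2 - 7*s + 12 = (s - 3)*(s - 4)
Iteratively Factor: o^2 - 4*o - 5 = (o - 5)*(o + 1)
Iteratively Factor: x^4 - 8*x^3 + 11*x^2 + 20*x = (x - 4)*(x^3 - 4*x^2 - 5*x) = (x - 4)*(x + 1)*(x^2 - 5*x) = x*(x - 4)*(x + 1)*(x - 5)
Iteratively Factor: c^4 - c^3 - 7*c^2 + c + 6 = (c + 2)*(c^3 - 3*c^2 - c + 3) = (c - 3)*(c + 2)*(c^2 - 1) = (c - 3)*(c - 1)*(c + 2)*(c + 1)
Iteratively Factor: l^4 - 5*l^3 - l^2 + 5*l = (l - 1)*(l^3 - 4*l^2 - 5*l) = (l - 1)*(l + 1)*(l^2 - 5*l) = l*(l - 1)*(l + 1)*(l - 5)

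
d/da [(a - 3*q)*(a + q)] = 2*a - 2*q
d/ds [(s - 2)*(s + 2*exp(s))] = 2*s*exp(s) + 2*s - 2*exp(s) - 2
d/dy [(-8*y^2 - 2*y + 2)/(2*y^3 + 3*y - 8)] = 2*(8*y^4 + 4*y^3 - 18*y^2 + 64*y + 5)/(4*y^6 + 12*y^4 - 32*y^3 + 9*y^2 - 48*y + 64)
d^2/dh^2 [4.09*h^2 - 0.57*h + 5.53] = 8.18000000000000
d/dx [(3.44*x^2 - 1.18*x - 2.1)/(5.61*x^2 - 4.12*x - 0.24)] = (-7.553*x^2 + 21.9108*x - 8.3688)/(31.4721*x^4 - 46.2264*x^3 + 14.2816*x^2 + 1.9776*x + 0.0576)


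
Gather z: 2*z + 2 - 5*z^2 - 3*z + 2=-5*z^2 - z + 4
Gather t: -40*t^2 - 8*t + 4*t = -40*t^2 - 4*t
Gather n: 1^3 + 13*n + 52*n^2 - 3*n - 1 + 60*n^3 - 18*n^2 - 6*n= 60*n^3 + 34*n^2 + 4*n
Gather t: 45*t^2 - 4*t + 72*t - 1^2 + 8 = 45*t^2 + 68*t + 7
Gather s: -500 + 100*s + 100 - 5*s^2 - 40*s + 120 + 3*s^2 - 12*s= -2*s^2 + 48*s - 280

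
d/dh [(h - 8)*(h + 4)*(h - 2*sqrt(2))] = 3*h^2 - 8*h - 4*sqrt(2)*h - 32 + 8*sqrt(2)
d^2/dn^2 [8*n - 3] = 0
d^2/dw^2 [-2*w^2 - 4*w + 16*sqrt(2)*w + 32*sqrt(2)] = -4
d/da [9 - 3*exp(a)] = -3*exp(a)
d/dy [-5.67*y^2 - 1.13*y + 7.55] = -11.34*y - 1.13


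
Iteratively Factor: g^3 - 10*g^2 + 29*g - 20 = (g - 5)*(g^2 - 5*g + 4) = (g - 5)*(g - 1)*(g - 4)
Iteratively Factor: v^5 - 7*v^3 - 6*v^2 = (v)*(v^4 - 7*v^2 - 6*v) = v*(v + 1)*(v^3 - v^2 - 6*v) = v^2*(v + 1)*(v^2 - v - 6) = v^2*(v + 1)*(v + 2)*(v - 3)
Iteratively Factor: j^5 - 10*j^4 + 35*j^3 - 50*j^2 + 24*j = (j)*(j^4 - 10*j^3 + 35*j^2 - 50*j + 24) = j*(j - 4)*(j^3 - 6*j^2 + 11*j - 6) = j*(j - 4)*(j - 2)*(j^2 - 4*j + 3) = j*(j - 4)*(j - 2)*(j - 1)*(j - 3)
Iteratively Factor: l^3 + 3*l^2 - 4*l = (l - 1)*(l^2 + 4*l) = (l - 1)*(l + 4)*(l)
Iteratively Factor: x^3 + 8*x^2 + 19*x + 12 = (x + 1)*(x^2 + 7*x + 12) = (x + 1)*(x + 4)*(x + 3)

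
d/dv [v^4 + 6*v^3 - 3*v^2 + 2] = 2*v*(2*v^2 + 9*v - 3)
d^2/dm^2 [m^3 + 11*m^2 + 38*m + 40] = 6*m + 22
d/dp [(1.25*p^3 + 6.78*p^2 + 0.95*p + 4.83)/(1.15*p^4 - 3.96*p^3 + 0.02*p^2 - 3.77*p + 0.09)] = (-1.4375*p^6 - 15.594*p^5 + 23.5963*p^4 - 24.119*p^3 + 32.1383*p^2 + 1.0272*p + 18.2946)/(1.3225*p^8 - 9.108*p^7 + 15.7276*p^6 - 8.8294*p^5 + 30.0658*p^4 - 0.8636*p^3 + 14.2165*p^2 - 0.6786*p + 0.0081)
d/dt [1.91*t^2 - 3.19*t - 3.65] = 3.82*t - 3.19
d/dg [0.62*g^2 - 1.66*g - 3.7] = 1.24*g - 1.66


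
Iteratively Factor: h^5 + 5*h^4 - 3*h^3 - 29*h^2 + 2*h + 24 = (h + 4)*(h^4 + h^3 - 7*h^2 - h + 6) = (h + 1)*(h + 4)*(h^3 - 7*h + 6) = (h + 1)*(h + 3)*(h + 4)*(h^2 - 3*h + 2) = (h - 2)*(h + 1)*(h + 3)*(h + 4)*(h - 1)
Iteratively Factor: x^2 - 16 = (x - 4)*(x + 4)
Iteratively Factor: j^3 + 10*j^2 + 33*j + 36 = (j + 3)*(j^2 + 7*j + 12) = (j + 3)*(j + 4)*(j + 3)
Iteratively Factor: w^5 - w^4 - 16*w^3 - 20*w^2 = (w + 2)*(w^4 - 3*w^3 - 10*w^2) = w*(w + 2)*(w^3 - 3*w^2 - 10*w) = w*(w - 5)*(w + 2)*(w^2 + 2*w) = w*(w - 5)*(w + 2)^2*(w)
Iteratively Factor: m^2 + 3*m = (m + 3)*(m)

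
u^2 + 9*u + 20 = (u + 4)*(u + 5)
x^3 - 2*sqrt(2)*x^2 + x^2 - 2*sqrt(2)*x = x*(x + 1)*(x - 2*sqrt(2))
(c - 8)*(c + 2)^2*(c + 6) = c^4 + 2*c^3 - 52*c^2 - 200*c - 192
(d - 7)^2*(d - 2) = d^3 - 16*d^2 + 77*d - 98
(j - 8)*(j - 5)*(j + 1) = j^3 - 12*j^2 + 27*j + 40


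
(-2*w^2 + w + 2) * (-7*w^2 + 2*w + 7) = 14*w^4 - 11*w^3 - 26*w^2 + 11*w + 14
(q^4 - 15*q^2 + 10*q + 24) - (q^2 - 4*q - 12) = q^4 - 16*q^2 + 14*q + 36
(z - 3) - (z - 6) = 3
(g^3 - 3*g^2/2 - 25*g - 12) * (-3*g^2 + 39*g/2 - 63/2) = -3*g^5 + 24*g^4 + 57*g^3/4 - 1617*g^2/4 + 1107*g/2 + 378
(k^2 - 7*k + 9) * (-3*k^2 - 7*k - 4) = -3*k^4 + 14*k^3 + 18*k^2 - 35*k - 36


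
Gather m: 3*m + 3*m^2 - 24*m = 3*m^2 - 21*m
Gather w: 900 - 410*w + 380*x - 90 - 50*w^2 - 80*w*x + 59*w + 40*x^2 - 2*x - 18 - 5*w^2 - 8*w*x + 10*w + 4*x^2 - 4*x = -55*w^2 + w*(-88*x - 341) + 44*x^2 + 374*x + 792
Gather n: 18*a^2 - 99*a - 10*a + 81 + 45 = 18*a^2 - 109*a + 126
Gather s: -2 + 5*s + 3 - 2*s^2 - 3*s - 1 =-2*s^2 + 2*s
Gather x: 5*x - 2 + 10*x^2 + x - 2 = 10*x^2 + 6*x - 4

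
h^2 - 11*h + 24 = (h - 8)*(h - 3)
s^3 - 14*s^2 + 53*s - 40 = (s - 8)*(s - 5)*(s - 1)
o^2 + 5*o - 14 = (o - 2)*(o + 7)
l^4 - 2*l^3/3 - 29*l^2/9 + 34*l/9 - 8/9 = (l - 4/3)*(l - 1)*(l - 1/3)*(l + 2)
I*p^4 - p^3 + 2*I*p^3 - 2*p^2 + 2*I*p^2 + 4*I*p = p*(p + 2)*(p + 2*I)*(I*p + 1)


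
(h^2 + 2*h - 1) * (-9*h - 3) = -9*h^3 - 21*h^2 + 3*h + 3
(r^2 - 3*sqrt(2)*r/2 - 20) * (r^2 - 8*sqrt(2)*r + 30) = r^4 - 19*sqrt(2)*r^3/2 + 34*r^2 + 115*sqrt(2)*r - 600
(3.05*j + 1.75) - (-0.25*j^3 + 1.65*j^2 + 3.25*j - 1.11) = 0.25*j^3 - 1.65*j^2 - 0.2*j + 2.86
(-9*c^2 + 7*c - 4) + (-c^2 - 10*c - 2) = -10*c^2 - 3*c - 6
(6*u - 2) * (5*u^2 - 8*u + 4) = 30*u^3 - 58*u^2 + 40*u - 8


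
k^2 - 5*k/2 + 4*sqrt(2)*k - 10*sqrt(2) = (k - 5/2)*(k + 4*sqrt(2))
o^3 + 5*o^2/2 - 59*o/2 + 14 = (o - 4)*(o - 1/2)*(o + 7)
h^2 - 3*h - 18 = (h - 6)*(h + 3)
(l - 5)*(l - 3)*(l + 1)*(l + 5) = l^4 - 2*l^3 - 28*l^2 + 50*l + 75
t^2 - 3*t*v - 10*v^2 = (t - 5*v)*(t + 2*v)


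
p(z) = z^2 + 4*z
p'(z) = 2*z + 4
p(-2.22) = -3.95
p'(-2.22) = -0.44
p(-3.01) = -2.98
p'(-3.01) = -2.02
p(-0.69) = -2.28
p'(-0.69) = 2.62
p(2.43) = 15.62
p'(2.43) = 8.86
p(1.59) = 8.89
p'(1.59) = 7.18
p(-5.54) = 8.53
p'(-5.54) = -7.08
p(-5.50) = 8.25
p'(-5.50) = -7.00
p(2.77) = 18.75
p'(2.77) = 9.54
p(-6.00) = 12.00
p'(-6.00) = -8.00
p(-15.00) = 165.00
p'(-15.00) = -26.00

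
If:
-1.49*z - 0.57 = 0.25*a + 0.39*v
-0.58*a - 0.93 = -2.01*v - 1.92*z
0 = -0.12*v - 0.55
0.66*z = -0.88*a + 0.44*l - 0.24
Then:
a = -9.50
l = -14.84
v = -4.58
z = 2.41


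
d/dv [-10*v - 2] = -10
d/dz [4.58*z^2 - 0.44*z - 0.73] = 9.16*z - 0.44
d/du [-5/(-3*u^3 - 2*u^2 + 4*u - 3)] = 5*(-9*u^2 - 4*u + 4)/(3*u^3 + 2*u^2 - 4*u + 3)^2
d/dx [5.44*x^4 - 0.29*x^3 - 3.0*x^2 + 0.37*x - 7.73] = 21.76*x^3 - 0.87*x^2 - 6.0*x + 0.37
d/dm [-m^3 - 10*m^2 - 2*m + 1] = -3*m^2 - 20*m - 2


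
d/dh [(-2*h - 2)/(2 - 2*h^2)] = -1/(h^2 - 2*h + 1)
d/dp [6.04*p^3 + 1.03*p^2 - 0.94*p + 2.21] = 18.12*p^2 + 2.06*p - 0.94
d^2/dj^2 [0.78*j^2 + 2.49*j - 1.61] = 1.56000000000000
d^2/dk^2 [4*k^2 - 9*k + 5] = 8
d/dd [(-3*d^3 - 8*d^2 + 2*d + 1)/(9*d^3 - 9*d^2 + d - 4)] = (99*d^4 - 42*d^3 + 19*d^2 + 82*d - 9)/(81*d^6 - 162*d^5 + 99*d^4 - 90*d^3 + 73*d^2 - 8*d + 16)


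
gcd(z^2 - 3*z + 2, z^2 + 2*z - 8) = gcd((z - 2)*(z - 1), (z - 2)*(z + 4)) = z - 2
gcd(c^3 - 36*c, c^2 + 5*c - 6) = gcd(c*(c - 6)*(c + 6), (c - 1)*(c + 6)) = c + 6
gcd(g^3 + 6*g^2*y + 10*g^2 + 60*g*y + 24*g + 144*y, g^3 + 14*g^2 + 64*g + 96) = g^2 + 10*g + 24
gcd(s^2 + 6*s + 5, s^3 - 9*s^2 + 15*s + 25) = s + 1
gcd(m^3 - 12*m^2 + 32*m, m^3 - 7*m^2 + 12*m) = m^2 - 4*m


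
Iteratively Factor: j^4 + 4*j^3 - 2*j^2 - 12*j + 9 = (j + 3)*(j^3 + j^2 - 5*j + 3) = (j + 3)^2*(j^2 - 2*j + 1) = (j - 1)*(j + 3)^2*(j - 1)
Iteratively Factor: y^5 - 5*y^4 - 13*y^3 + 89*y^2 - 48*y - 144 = (y + 1)*(y^4 - 6*y^3 - 7*y^2 + 96*y - 144) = (y - 3)*(y + 1)*(y^3 - 3*y^2 - 16*y + 48) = (y - 4)*(y - 3)*(y + 1)*(y^2 + y - 12) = (y - 4)*(y - 3)*(y + 1)*(y + 4)*(y - 3)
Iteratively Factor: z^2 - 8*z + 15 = (z - 5)*(z - 3)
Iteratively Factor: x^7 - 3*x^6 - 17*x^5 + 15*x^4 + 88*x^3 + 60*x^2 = (x - 3)*(x^6 - 17*x^4 - 36*x^3 - 20*x^2) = (x - 3)*(x + 2)*(x^5 - 2*x^4 - 13*x^3 - 10*x^2) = (x - 3)*(x + 1)*(x + 2)*(x^4 - 3*x^3 - 10*x^2) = x*(x - 3)*(x + 1)*(x + 2)*(x^3 - 3*x^2 - 10*x) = x*(x - 5)*(x - 3)*(x + 1)*(x + 2)*(x^2 + 2*x) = x^2*(x - 5)*(x - 3)*(x + 1)*(x + 2)*(x + 2)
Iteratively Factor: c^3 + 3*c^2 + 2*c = (c + 2)*(c^2 + c) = c*(c + 2)*(c + 1)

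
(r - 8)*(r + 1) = r^2 - 7*r - 8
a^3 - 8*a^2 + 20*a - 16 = (a - 4)*(a - 2)^2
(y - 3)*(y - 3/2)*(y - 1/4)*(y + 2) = y^4 - 11*y^3/4 - 31*y^2/8 + 81*y/8 - 9/4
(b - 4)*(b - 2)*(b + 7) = b^3 + b^2 - 34*b + 56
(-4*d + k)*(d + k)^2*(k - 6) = -4*d^3*k + 24*d^3 - 7*d^2*k^2 + 42*d^2*k - 2*d*k^3 + 12*d*k^2 + k^4 - 6*k^3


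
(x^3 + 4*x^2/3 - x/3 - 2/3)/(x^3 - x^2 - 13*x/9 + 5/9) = 3*(3*x^2 + x - 2)/(9*x^2 - 18*x + 5)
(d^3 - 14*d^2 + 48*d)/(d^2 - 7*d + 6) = d*(d - 8)/(d - 1)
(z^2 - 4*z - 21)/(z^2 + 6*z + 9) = (z - 7)/(z + 3)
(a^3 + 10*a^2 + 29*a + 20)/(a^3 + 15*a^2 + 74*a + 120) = (a + 1)/(a + 6)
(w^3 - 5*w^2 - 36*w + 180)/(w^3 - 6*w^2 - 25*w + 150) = (w + 6)/(w + 5)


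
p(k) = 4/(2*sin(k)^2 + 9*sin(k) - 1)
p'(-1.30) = -0.09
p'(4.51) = 0.07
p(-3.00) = -1.79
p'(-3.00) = 6.72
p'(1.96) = 0.24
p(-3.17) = -5.39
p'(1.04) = -0.37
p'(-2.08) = 0.20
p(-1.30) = -0.51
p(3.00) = 12.91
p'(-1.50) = -0.02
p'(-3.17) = 66.05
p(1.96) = 0.44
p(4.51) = -0.51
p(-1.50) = -0.50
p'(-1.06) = -0.20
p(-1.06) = -0.55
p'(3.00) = 394.35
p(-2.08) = -0.55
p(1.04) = 0.48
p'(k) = 4*(-4*sin(k)*cos(k) - 9*cos(k))/(2*sin(k)^2 + 9*sin(k) - 1)^2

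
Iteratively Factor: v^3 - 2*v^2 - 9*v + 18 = (v - 2)*(v^2 - 9) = (v - 2)*(v + 3)*(v - 3)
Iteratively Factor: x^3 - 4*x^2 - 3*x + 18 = (x - 3)*(x^2 - x - 6) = (x - 3)*(x + 2)*(x - 3)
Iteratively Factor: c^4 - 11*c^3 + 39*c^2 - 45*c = (c)*(c^3 - 11*c^2 + 39*c - 45) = c*(c - 5)*(c^2 - 6*c + 9) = c*(c - 5)*(c - 3)*(c - 3)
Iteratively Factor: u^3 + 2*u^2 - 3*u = (u - 1)*(u^2 + 3*u) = (u - 1)*(u + 3)*(u)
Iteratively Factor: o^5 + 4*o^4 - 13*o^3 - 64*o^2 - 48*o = (o)*(o^4 + 4*o^3 - 13*o^2 - 64*o - 48) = o*(o - 4)*(o^3 + 8*o^2 + 19*o + 12) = o*(o - 4)*(o + 1)*(o^2 + 7*o + 12) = o*(o - 4)*(o + 1)*(o + 4)*(o + 3)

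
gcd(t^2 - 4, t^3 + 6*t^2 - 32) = t - 2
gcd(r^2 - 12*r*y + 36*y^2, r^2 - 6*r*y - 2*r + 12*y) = -r + 6*y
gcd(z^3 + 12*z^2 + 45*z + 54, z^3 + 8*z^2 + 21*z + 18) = z^2 + 6*z + 9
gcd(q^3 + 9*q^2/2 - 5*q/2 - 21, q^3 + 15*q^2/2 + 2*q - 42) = q^2 + 3*q/2 - 7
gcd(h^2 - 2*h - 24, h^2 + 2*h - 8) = h + 4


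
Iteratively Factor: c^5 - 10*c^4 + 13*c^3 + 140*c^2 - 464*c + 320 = (c - 4)*(c^4 - 6*c^3 - 11*c^2 + 96*c - 80) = (c - 4)*(c + 4)*(c^3 - 10*c^2 + 29*c - 20) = (c - 4)^2*(c + 4)*(c^2 - 6*c + 5) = (c - 5)*(c - 4)^2*(c + 4)*(c - 1)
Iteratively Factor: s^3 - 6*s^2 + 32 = (s - 4)*(s^2 - 2*s - 8) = (s - 4)*(s + 2)*(s - 4)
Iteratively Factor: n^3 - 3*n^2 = (n - 3)*(n^2) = n*(n - 3)*(n)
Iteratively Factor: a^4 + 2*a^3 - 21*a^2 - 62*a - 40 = (a + 4)*(a^3 - 2*a^2 - 13*a - 10) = (a + 1)*(a + 4)*(a^2 - 3*a - 10) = (a + 1)*(a + 2)*(a + 4)*(a - 5)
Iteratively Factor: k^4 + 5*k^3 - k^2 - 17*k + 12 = (k - 1)*(k^3 + 6*k^2 + 5*k - 12) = (k - 1)*(k + 4)*(k^2 + 2*k - 3) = (k - 1)*(k + 3)*(k + 4)*(k - 1)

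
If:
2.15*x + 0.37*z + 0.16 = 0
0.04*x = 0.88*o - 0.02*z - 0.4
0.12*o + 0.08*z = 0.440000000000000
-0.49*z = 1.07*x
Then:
No Solution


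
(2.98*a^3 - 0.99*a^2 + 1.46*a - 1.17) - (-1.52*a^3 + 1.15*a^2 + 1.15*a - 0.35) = 4.5*a^3 - 2.14*a^2 + 0.31*a - 0.82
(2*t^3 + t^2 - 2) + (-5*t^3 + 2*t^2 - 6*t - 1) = -3*t^3 + 3*t^2 - 6*t - 3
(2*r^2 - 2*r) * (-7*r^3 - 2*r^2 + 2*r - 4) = -14*r^5 + 10*r^4 + 8*r^3 - 12*r^2 + 8*r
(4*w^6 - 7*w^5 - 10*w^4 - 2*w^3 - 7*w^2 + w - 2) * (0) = 0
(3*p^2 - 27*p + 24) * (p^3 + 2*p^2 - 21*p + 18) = 3*p^5 - 21*p^4 - 93*p^3 + 669*p^2 - 990*p + 432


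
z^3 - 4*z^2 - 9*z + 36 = (z - 4)*(z - 3)*(z + 3)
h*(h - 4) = h^2 - 4*h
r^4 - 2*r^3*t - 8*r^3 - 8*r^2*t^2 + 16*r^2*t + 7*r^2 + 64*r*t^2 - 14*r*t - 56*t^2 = (r - 7)*(r - 1)*(r - 4*t)*(r + 2*t)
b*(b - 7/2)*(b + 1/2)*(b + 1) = b^4 - 2*b^3 - 19*b^2/4 - 7*b/4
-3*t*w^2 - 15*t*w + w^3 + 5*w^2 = w*(-3*t + w)*(w + 5)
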